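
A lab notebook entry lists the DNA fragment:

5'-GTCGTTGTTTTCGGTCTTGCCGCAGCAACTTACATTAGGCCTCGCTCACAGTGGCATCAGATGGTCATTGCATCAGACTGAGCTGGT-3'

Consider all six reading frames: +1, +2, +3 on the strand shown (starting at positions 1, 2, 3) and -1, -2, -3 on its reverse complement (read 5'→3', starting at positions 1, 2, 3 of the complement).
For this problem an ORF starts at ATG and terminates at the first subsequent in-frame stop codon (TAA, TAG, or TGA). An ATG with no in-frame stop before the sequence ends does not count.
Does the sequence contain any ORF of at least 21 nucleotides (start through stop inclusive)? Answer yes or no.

yes

Reverse complement (5'→3'): ACCAGCTCAGTCTGATGCAATGACCATCTGATGCCACTGTGAGCGAGGCCTAATGTAAGTTGCTGCGGCAAGACCGAAAACAACGAC
Frame +1: GTC GTT GTT TTC GGT CTT GCC GCA GCA ACT TAC ATT AGG CCT CGC TCA CAG TGG CAT CAG ATG GTC ATT GCA TCA GAC TGA GCT GGT — ATG at 61, stop TGA at 79 → 21 nt.
Frame +2: TCG TTG TTT TCG GTC TTG CCG CAG CAA CTT ACA TTA GGC CTC GCT CAC AGT GGC ATC AGA TGG TCA TTG CAT CAG ACT GAG CTG — no ATG→stop ORF.
Frame +3: CGT TGT TTT CGG TCT TGC CGC AGC AAC TTA CAT TAG GCC TCG CTC ACA GTG GCA TCA GAT GGT CAT TGC ATC AGA CTG AGC TGG — no ATG→stop ORF.
Frame -1: ACC AGC TCA GTC TGA TGC AAT GAC CAT CTG ATG CCA CTG TGA GCG AGG CCT AAT GTA AGT TGC TGC GGC AAG ACC GAA AAC AAC GAC — ATG at 31, stop TGA at 40 → 12 nt.
Frame -2: CCA GCT CAG TCT GAT GCA ATG ACC ATC TGA TGC CAC TGT GAG CGA GGC CTA ATG TAA GTT GCT GCG GCA AGA CCG AAA ACA ACG — ATG at 20, stop TGA at 29 → 12 nt; ATG at 53, stop TAA at 56 → 6 nt.
Frame -3: CAG CTC AGT CTG ATG CAA TGA CCA TCT GAT GCC ACT GTG AGC GAG GCC TAA TGT AAG TTG CTG CGG CAA GAC CGA AAA CAA CGA — ATG at 15, stop TGA at 21 → 9 nt.
Frame +1 has an ORF of 21 nucleotides (positions 61–81) ≥ 21, so yes.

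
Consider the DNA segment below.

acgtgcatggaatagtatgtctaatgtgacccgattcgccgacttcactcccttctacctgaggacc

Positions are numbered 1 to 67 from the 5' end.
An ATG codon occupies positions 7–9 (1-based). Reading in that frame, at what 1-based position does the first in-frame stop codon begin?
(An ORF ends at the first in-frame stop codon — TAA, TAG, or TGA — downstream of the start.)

Codons from position 7: ATG (7–9), GAA (10–12), TAG (13–15).
TAG is a stop codon; it begins at position 13.

13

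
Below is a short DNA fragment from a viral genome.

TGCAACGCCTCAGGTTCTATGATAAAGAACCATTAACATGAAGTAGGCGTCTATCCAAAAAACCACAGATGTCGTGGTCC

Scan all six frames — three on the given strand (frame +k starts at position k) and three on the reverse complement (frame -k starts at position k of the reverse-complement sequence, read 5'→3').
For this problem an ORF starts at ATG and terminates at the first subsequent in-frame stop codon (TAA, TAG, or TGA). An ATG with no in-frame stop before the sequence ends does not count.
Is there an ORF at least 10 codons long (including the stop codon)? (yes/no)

Reverse complement (5'→3'): GGACCACGACATCTGTGGTTTTTTGGATAGACGCCTACTTCATGTTAATGGTTCTTTATCATAGAACCTGAGGCGTTGCA
Frame +1: TGC AAC GCC TCA GGT TCT ATG ATA AAG AAC CAT TAA CAT GAA GTA GGC GTC TAT CCA AAA AAC CAC AGA TGT CGT GGT — ATG at 19, stop TAA at 34 → 18 nt.
Frame +2: GCA ACG CCT CAG GTT CTA TGA TAA AGA ACC ATT AAC ATG AAG TAG GCG TCT ATC CAA AAA ACC ACA GAT GTC GTG GTC — ATG at 38, stop TAG at 44 → 9 nt.
Frame +3: CAA CGC CTC AGG TTC TAT GAT AAA GAA CCA TTA ACA TGA AGT AGG CGT CTA TCC AAA AAA CCA CAG ATG TCG TGG TCC — no ATG→stop ORF.
Frame -1: GGA CCA CGA CAT CTG TGG TTT TTT GGA TAG ACG CCT ACT TCA TGT TAA TGG TTC TTT ATC ATA GAA CCT GAG GCG TTG — no ATG→stop ORF.
Frame -2: GAC CAC GAC ATC TGT GGT TTT TTG GAT AGA CGC CTA CTT CAT GTT AAT GGT TCT TTA TCA TAG AAC CTG AGG CGT TGC — no ATG→stop ORF.
Frame -3: ACC ACG ACA TCT GTG GTT TTT TGG ATA GAC GCC TAC TTC ATG TTA ATG GTT CTT TAT CAT AGA ACC TGA GGC GTT GCA — ATG at 42, stop TGA at 69 → 30 nt; ATG at 48, stop TGA at 69 → 24 nt.
Frame -3 has an ORF of 10 codons (positions 42–71) ≥ 10, so yes.

yes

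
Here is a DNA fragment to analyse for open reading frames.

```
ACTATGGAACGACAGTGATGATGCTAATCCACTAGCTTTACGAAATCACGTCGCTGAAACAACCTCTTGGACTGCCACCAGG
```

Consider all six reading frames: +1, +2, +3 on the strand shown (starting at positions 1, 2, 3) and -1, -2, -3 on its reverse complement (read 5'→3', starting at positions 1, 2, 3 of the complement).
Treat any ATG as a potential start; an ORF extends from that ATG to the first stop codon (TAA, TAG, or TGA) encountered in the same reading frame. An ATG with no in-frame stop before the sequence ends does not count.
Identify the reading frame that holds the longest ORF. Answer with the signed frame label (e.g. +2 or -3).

+3

Reverse complement (5'→3'): CCTGGTGGCAGTCCAAGAGGTTGTTTCAGCGACGTGATTTCGTAAAGCTAGTGGATTAGCATCATCACTGTCGTTCCATAGT
Frame +1: ACT ATG GAA CGA CAG TGA TGA TGC TAA TCC ACT AGC TTT ACG AAA TCA CGT CGC TGA AAC AAC CTC TTG GAC TGC CAC CAG — ATG at 4, stop TGA at 16 → 15 nt.
Frame +2: CTA TGG AAC GAC AGT GAT GAT GCT AAT CCA CTA GCT TTA CGA AAT CAC GTC GCT GAA ACA ACC TCT TGG ACT GCC ACC AGG — no ATG→stop ORF.
Frame +3: TAT GGA ACG ACA GTG ATG ATG CTA ATC CAC TAG CTT TAC GAA ATC ACG TCG CTG AAA CAA CCT CTT GGA CTG CCA CCA — ATG at 18, stop TAG at 33 → 18 nt; ATG at 21, stop TAG at 33 → 15 nt.
Frame -1: CCT GGT GGC AGT CCA AGA GGT TGT TTC AGC GAC GTG ATT TCG TAA AGC TAG TGG ATT AGC ATC ATC ACT GTC GTT CCA TAG — no ATG→stop ORF.
Frame -2: CTG GTG GCA GTC CAA GAG GTT GTT TCA GCG ACG TGA TTT CGT AAA GCT AGT GGA TTA GCA TCA TCA CTG TCG TTC CAT AGT — no ATG→stop ORF.
Frame -3: TGG TGG CAG TCC AAG AGG TTG TTT CAG CGA CGT GAT TTC GTA AAG CTA GTG GAT TAG CAT CAT CAC TGT CGT TCC ATA — no ATG→stop ORF.
Longest ORF is 18 nt in frame +3 (positions 18–35).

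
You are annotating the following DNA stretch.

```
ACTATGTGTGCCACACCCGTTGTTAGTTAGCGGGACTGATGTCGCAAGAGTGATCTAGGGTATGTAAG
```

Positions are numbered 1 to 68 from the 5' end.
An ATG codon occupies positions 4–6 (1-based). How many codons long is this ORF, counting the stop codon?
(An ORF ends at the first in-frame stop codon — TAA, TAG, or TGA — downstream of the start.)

Codons from position 4: ATG (4–6), TGT (7–9), GCC (10–12), ACA (13–15), CCC (16–18), GTT (19–21), GTT (22–24), AGT (25–27), TAG (28–30).
TAG is the first in-frame stop; that's 9 codons including the stop.

9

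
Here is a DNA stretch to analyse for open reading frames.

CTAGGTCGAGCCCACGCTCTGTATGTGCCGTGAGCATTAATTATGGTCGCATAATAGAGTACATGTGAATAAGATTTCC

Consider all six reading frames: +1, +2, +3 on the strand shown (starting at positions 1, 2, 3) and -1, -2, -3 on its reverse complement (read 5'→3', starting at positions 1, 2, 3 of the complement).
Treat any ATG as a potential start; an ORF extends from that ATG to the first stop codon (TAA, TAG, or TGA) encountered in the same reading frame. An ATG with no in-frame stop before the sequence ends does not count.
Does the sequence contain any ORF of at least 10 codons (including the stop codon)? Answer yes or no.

Reverse complement (5'→3'): GGAAATCTTATTCACATGTACTCTATTATGCGACCATAATTAATGCTCACGGCACATACAGAGCGTGGGCTCGACCTAG
Frame +1: CTA GGT CGA GCC CAC GCT CTG TAT GTG CCG TGA GCA TTA ATT ATG GTC GCA TAA TAG AGT ACA TGT GAA TAA GAT TTC — ATG at 43, stop TAA at 52 → 12 nt.
Frame +2: TAG GTC GAG CCC ACG CTC TGT ATG TGC CGT GAG CAT TAA TTA TGG TCG CAT AAT AGA GTA CAT GTG AAT AAG ATT TCC — ATG at 23, stop TAA at 38 → 18 nt.
Frame +3: AGG TCG AGC CCA CGC TCT GTA TGT GCC GTG AGC ATT AAT TAT GGT CGC ATA ATA GAG TAC ATG TGA ATA AGA TTT — ATG at 63, stop TGA at 66 → 6 nt.
Frame -1: GGA AAT CTT ATT CAC ATG TAC TCT ATT ATG CGA CCA TAA TTA ATG CTC ACG GCA CAT ACA GAG CGT GGG CTC GAC CTA — ATG at 16, stop TAA at 37 → 24 nt; ATG at 28, stop TAA at 37 → 12 nt.
Frame -2: GAA ATC TTA TTC ACA TGT ACT CTA TTA TGC GAC CAT AAT TAA TGC TCA CGG CAC ATA CAG AGC GTG GGC TCG ACC TAG — no ATG→stop ORF.
Frame -3: AAA TCT TAT TCA CAT GTA CTC TAT TAT GCG ACC ATA ATT AAT GCT CAC GGC ACA TAC AGA GCG TGG GCT CGA CCT — no ATG→stop ORF.
Largest ORF found is 8 codons < 10, so no.

no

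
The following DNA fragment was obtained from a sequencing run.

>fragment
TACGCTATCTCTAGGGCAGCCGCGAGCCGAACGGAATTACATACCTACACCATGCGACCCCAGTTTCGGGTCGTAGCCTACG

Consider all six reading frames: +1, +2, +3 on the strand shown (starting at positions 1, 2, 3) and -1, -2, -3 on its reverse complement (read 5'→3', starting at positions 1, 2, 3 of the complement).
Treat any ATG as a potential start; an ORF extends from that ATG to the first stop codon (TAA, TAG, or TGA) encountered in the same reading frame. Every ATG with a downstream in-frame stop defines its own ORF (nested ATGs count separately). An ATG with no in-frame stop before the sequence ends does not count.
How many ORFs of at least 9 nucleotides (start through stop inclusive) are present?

Reverse complement (5'→3'): CGTAGGCTACGACCCGAAACTGGGGTCGCATGGTGTAGGTATGTAATTCCGTTCGGCTCGCGGCTGCCCTAGAGATAGCGTA
Frame +1: TAC GCT ATC TCT AGG GCA GCC GCG AGC CGA ACG GAA TTA CAT ACC TAC ACC ATG CGA CCC CAG TTT CGG GTC GTA GCC TAC — no ATG→stop ORF.
Frame +2: ACG CTA TCT CTA GGG CAG CCG CGA GCC GAA CGG AAT TAC ATA CCT ACA CCA TGC GAC CCC AGT TTC GGG TCG TAG CCT ACG — no ATG→stop ORF.
Frame +3: CGC TAT CTC TAG GGC AGC CGC GAG CCG AAC GGA ATT ACA TAC CTA CAC CAT GCG ACC CCA GTT TCG GGT CGT AGC CTA — no ATG→stop ORF.
Frame -1: CGT AGG CTA CGA CCC GAA ACT GGG GTC GCA TGG TGT AGG TAT GTA ATT CCG TTC GGC TCG CGG CTG CCC TAG AGA TAG CGT — no ATG→stop ORF.
Frame -2: GTA GGC TAC GAC CCG AAA CTG GGG TCG CAT GGT GTA GGT ATG TAA TTC CGT TCG GCT CGC GGC TGC CCT AGA GAT AGC GTA — ATG at 41, stop TAA at 44 → 6 nt.
Frame -3: TAG GCT ACG ACC CGA AAC TGG GGT CGC ATG GTG TAG GTA TGT AAT TCC GTT CGG CTC GCG GCT GCC CTA GAG ATA GCG — ATG at 30, stop TAG at 36 → 9 nt.
ORFs ≥ 9 nucleotides: frame -3 30–38 (9 nucleotides). Count = 1.

1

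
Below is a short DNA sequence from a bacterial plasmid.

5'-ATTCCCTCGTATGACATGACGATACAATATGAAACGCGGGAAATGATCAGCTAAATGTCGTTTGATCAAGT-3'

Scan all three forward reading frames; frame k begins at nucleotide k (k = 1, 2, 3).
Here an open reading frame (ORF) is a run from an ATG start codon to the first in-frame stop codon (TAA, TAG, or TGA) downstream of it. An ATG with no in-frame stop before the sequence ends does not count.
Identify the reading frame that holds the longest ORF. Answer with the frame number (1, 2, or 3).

Frame 1: ATT CCC TCG TAT GAC ATG ACG ATA CAA TAT GAA ACG CGG GAA ATG ATC AGC TAA ATG TCG TTT GAT CAA — ATG at 16, stop TAA at 52 → 39 nt; ATG at 43, stop TAA at 52 → 12 nt.
Frame 2: TTC CCT CGT ATG ACA TGA CGA TAC AAT ATG AAA CGC GGG AAA TGA TCA GCT AAA TGT CGT TTG ATC AAG — ATG at 11, stop TGA at 17 → 9 nt; ATG at 29, stop TGA at 44 → 18 nt.
Frame 3: TCC CTC GTA TGA CAT GAC GAT ACA ATA TGA AAC GCG GGA AAT GAT CAG CTA AAT GTC GTT TGA TCA AGT — no ATG→stop ORF.
Longest ORF is 39 nt in frame 1 (positions 16–54).

1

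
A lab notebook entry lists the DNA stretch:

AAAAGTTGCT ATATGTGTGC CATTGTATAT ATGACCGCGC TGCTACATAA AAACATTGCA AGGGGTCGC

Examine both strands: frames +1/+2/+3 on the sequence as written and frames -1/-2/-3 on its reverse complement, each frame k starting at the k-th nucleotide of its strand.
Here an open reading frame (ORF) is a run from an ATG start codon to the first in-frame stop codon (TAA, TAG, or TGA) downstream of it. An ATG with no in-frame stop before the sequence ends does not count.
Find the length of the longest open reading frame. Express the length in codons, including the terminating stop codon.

Reverse complement (5'→3'): GCGACCCCTTGCAATGTTTTTATGTAGCAGCGCGGTCATATATACAATGGCACACATATAGCAACTTTT
Frame +1: AAA AGT TGC TAT ATG TGT GCC ATT GTA TAT ATG ACC GCG CTG CTA CAT AAA AAC ATT GCA AGG GGT CGC — no ATG→stop ORF.
Frame +2: AAA GTT GCT ATA TGT GTG CCA TTG TAT ATA TGA CCG CGC TGC TAC ATA AAA ACA TTG CAA GGG GTC — no ATG→stop ORF.
Frame +3: AAG TTG CTA TAT GTG TGC CAT TGT ATA TAT GAC CGC GCT GCT ACA TAA AAA CAT TGC AAG GGG TCG — no ATG→stop ORF.
Frame -1: GCG ACC CCT TGC AAT GTT TTT ATG TAG CAG CGC GGT CAT ATA TAC AAT GGC ACA CAT ATA GCA ACT TTT — ATG at 22, stop TAG at 25 → 6 nt.
Frame -2: CGA CCC CTT GCA ATG TTT TTA TGT AGC AGC GCG GTC ATA TAT ACA ATG GCA CAC ATA TAG CAA CTT — ATG at 14, stop TAG at 59 → 48 nt; ATG at 47, stop TAG at 59 → 15 nt.
Frame -3: GAC CCC TTG CAA TGT TTT TAT GTA GCA GCG CGG TCA TAT ATA CAA TGG CAC ACA TAT AGC AAC TTT — no ATG→stop ORF.
Longest: frame -2, positions 14–61, 48 nt = 16 codons = 15 aa. → 16 codons.

16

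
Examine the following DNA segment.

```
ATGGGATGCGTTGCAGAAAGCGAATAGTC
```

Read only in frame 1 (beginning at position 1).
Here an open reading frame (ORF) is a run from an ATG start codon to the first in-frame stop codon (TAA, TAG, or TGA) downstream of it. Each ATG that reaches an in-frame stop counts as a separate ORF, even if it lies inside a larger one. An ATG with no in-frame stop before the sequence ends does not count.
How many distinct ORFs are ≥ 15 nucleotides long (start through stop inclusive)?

Frame 1: ATG GGA TGC GTT GCA GAA AGC GAA TAG — ATG at 1, stop TAG at 25 → 27 nt.
ORFs ≥ 15 nucleotides: frame 1 1–27 (27 nucleotides). Count = 1.

1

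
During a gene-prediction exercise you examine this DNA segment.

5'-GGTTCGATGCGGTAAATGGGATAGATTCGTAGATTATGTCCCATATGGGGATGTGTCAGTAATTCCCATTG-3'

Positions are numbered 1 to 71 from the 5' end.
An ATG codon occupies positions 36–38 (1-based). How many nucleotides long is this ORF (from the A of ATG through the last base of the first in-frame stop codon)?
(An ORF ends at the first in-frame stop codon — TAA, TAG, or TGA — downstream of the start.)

27

Codons from position 36: ATG (36–38), TCC (39–41), CAT (42–44), ATG (45–47), GGG (48–50), ATG (51–53), TGT (54–56), CAG (57–59), TAA (60–62).
TAA is the first in-frame stop; ORF spans 36–62, 27 nucleotides.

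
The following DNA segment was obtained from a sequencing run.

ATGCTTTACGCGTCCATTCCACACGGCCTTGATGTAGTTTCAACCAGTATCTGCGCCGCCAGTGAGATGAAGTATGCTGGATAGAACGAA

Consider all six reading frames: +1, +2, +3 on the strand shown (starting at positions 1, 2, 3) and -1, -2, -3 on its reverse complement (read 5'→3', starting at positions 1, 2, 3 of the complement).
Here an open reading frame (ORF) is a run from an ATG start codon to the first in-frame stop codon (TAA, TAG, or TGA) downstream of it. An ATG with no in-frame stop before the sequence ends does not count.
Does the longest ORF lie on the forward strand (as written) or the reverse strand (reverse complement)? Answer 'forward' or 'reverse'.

Reverse complement (5'→3'): TTCGTTCTATCCAGCATACTTCATCTCACTGGCGGCGCAGATACTGGTTGAAACTACATCAAGGCCGTGTGGAATGGACGCGTAAAGCAT
Frame +1: ATG CTT TAC GCG TCC ATT CCA CAC GGC CTT GAT GTA GTT TCA ACC AGT ATC TGC GCC GCC AGT GAG ATG AAG TAT GCT GGA TAG AAC GAA — ATG at 1, stop TAG at 82 → 84 nt; ATG at 67, stop TAG at 82 → 18 nt.
Frame +2: TGC TTT ACG CGT CCA TTC CAC ACG GCC TTG ATG TAG TTT CAA CCA GTA TCT GCG CCG CCA GTG AGA TGA AGT ATG CTG GAT AGA ACG — ATG at 32, stop TAG at 35 → 6 nt.
Frame +3: GCT TTA CGC GTC CAT TCC ACA CGG CCT TGA TGT AGT TTC AAC CAG TAT CTG CGC CGC CAG TGA GAT GAA GTA TGC TGG ATA GAA CGA — no ATG→stop ORF.
Frame -1: TTC GTT CTA TCC AGC ATA CTT CAT CTC ACT GGC GGC GCA GAT ACT GGT TGA AAC TAC ATC AAG GCC GTG TGG AAT GGA CGC GTA AAG CAT — no ATG→stop ORF.
Frame -2: TCG TTC TAT CCA GCA TAC TTC ATC TCA CTG GCG GCG CAG ATA CTG GTT GAA ACT ACA TCA AGG CCG TGT GGA ATG GAC GCG TAA AGC — ATG at 74, stop TAA at 83 → 12 nt.
Frame -3: CGT TCT ATC CAG CAT ACT TCA TCT CAC TGG CGG CGC AGA TAC TGG TTG AAA CTA CAT CAA GGC CGT GTG GAA TGG ACG CGT AAA GCA — no ATG→stop ORF.
Forward-strand max 84 nt; reverse-strand max 12 nt. The forward strand has the longer ORF.

forward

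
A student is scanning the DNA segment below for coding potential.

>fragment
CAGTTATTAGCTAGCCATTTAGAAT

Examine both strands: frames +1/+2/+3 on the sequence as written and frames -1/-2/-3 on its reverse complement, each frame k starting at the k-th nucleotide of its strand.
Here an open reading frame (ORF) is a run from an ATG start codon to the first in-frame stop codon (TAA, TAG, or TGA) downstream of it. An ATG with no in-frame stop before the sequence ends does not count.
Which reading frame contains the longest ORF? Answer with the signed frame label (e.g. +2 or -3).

-2

Reverse complement (5'→3'): ATTCTAAATGGCTAGCTAATAACTG
Frame +1: CAG TTA TTA GCT AGC CAT TTA GAA — no ATG→stop ORF.
Frame +2: AGT TAT TAG CTA GCC ATT TAG AAT — no ATG→stop ORF.
Frame +3: GTT ATT AGC TAG CCA TTT AGA — no ATG→stop ORF.
Frame -1: ATT CTA AAT GGC TAG CTA ATA ACT — no ATG→stop ORF.
Frame -2: TTC TAA ATG GCT AGC TAA TAA CTG — ATG at 8, stop TAA at 17 → 12 nt.
Frame -3: TCT AAA TGG CTA GCT AAT AAC — no ATG→stop ORF.
Longest ORF is 12 nt in frame -2 (positions 8–19).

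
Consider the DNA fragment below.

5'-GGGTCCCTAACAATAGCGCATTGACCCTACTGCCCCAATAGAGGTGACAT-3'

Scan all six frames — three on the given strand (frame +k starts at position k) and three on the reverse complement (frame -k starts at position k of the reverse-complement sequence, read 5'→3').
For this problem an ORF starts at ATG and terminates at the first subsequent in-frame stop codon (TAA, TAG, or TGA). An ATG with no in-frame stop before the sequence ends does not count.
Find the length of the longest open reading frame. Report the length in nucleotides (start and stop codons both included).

Reverse complement (5'→3'): ATGTCACCTCTATTGGGGCAGTAGGGTCAATGCGCTATTGTTAGGGACCC
Frame +1: GGG TCC CTA ACA ATA GCG CAT TGA CCC TAC TGC CCC AAT AGA GGT GAC — no ATG→stop ORF.
Frame +2: GGT CCC TAA CAA TAG CGC ATT GAC CCT ACT GCC CCA ATA GAG GTG ACA — no ATG→stop ORF.
Frame +3: GTC CCT AAC AAT AGC GCA TTG ACC CTA CTG CCC CAA TAG AGG TGA CAT — no ATG→stop ORF.
Frame -1: ATG TCA CCT CTA TTG GGG CAG TAG GGT CAA TGC GCT ATT GTT AGG GAC — ATG at 1, stop TAG at 22 → 24 nt.
Frame -2: TGT CAC CTC TAT TGG GGC AGT AGG GTC AAT GCG CTA TTG TTA GGG ACC — no ATG→stop ORF.
Frame -3: GTC ACC TCT ATT GGG GCA GTA GGG TCA ATG CGC TAT TGT TAG GGA CCC — ATG at 30, stop TAG at 42 → 15 nt.
Longest: frame -1, positions 1–24, 24 nt = 8 codons = 7 aa. → 24 nucleotides.

24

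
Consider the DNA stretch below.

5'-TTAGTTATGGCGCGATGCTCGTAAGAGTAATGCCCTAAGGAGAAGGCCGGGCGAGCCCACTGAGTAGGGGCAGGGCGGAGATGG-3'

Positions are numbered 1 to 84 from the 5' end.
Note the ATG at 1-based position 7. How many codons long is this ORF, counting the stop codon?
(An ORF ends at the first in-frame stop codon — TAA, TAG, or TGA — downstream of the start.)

6

Codons from position 7: ATG (7–9), GCG (10–12), CGA (13–15), TGC (16–18), TCG (19–21), TAA (22–24).
TAA is the first in-frame stop; that's 6 codons including the stop.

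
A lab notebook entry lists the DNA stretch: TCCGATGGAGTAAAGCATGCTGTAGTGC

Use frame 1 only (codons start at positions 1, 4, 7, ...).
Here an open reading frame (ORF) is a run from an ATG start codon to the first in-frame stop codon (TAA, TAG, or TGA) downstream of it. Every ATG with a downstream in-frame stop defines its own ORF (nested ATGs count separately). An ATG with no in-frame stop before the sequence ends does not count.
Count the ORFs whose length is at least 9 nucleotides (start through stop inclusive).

Frame 1: TCC GAT GGA GTA AAG CAT GCT GTA GTG — no ATG→stop ORF.
No ORF reaches 9 nucleotides. Count = 0.

0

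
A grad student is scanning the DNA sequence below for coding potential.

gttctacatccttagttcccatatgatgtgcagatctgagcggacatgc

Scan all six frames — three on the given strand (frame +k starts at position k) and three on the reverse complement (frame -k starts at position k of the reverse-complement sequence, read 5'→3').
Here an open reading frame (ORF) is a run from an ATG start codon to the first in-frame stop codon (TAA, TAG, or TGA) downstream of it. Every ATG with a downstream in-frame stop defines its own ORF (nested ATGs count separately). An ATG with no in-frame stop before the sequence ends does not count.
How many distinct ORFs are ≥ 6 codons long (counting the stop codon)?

1

Reverse complement (5'→3'): GCATGTCCGCTCAGATCTGCACATCATATGGGAACTAAGGATGTAGAAC
Frame +1: GTT CTA CAT CCT TAG TTC CCA TAT GAT GTG CAG ATC TGA GCG GAC ATG — no ATG→stop ORF.
Frame +2: TTC TAC ATC CTT AGT TCC CAT ATG ATG TGC AGA TCT GAG CGG ACA TGC — no ATG→stop ORF.
Frame +3: TCT ACA TCC TTA GTT CCC ATA TGA TGT GCA GAT CTG AGC GGA CAT — no ATG→stop ORF.
Frame -1: GCA TGT CCG CTC AGA TCT GCA CAT CAT ATG GGA ACT AAG GAT GTA GAA — no ATG→stop ORF.
Frame -2: CAT GTC CGC TCA GAT CTG CAC ATC ATA TGG GAA CTA AGG ATG TAG AAC — ATG at 41, stop TAG at 44 → 6 nt.
Frame -3: ATG TCC GCT CAG ATC TGC ACA TCA TAT GGG AAC TAA GGA TGT AGA — ATG at 3, stop TAA at 36 → 36 nt.
ORFs ≥ 6 codons: frame -3 3–38 (12 codons). Count = 1.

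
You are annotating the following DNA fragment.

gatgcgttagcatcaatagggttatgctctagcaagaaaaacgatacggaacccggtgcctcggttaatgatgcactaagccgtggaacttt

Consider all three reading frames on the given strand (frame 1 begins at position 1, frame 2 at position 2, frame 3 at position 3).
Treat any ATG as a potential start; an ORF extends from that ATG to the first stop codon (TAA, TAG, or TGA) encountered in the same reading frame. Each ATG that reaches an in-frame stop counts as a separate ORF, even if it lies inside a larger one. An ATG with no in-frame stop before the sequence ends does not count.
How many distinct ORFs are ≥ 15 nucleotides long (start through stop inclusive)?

0

Frame 1: GAT GCG TTA GCA TCA ATA GGG TTA TGC TCT AGC AAG AAA AAC GAT ACG GAA CCC GGT GCC TCG GTT AAT GAT GCA CTA AGC CGT GGA ACT — no ATG→stop ORF.
Frame 2: ATG CGT TAG CAT CAA TAG GGT TAT GCT CTA GCA AGA AAA ACG ATA CGG AAC CCG GTG CCT CGG TTA ATG ATG CAC TAA GCC GTG GAA CTT — ATG at 2, stop TAG at 8 → 9 nt; ATG at 68, stop TAA at 77 → 12 nt; ATG at 71, stop TAA at 77 → 9 nt.
Frame 3: TGC GTT AGC ATC AAT AGG GTT ATG CTC TAG CAA GAA AAA CGA TAC GGA ACC CGG TGC CTC GGT TAA TGA TGC ACT AAG CCG TGG AAC TTT — ATG at 24, stop TAG at 30 → 9 nt.
No ORF reaches 15 nucleotides. Count = 0.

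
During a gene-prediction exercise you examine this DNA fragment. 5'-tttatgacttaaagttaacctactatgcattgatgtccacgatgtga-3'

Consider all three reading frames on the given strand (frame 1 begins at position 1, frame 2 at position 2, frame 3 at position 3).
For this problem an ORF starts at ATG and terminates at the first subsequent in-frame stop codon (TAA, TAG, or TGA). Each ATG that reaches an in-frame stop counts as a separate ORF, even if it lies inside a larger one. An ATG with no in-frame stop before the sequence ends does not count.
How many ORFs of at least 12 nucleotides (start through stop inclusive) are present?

Frame 1: TTT ATG ACT TAA AGT TAA CCT ACT ATG CAT TGA TGT CCA CGA TGT — ATG at 4, stop TAA at 10 → 9 nt; ATG at 25, stop TGA at 31 → 9 nt.
Frame 2: TTA TGA CTT AAA GTT AAC CTA CTA TGC ATT GAT GTC CAC GAT GTG — no ATG→stop ORF.
Frame 3: TAT GAC TTA AAG TTA ACC TAC TAT GCA TTG ATG TCC ACG ATG TGA — ATG at 33, stop TGA at 45 → 15 nt; ATG at 42, stop TGA at 45 → 6 nt.
ORFs ≥ 12 nucleotides: frame 3 33–47 (15 nucleotides). Count = 1.

1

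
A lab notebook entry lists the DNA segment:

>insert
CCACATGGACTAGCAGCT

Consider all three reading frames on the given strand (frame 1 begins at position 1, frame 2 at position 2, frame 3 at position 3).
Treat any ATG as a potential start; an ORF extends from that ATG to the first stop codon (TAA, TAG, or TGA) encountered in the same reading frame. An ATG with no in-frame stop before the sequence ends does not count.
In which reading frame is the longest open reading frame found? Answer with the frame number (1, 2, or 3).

Frame 1: CCA CAT GGA CTA GCA GCT — no ATG→stop ORF.
Frame 2: CAC ATG GAC TAG CAG — ATG at 5, stop TAG at 11 → 9 nt.
Frame 3: ACA TGG ACT AGC AGC — no ATG→stop ORF.
Longest ORF is 9 nt in frame 2 (positions 5–13).

2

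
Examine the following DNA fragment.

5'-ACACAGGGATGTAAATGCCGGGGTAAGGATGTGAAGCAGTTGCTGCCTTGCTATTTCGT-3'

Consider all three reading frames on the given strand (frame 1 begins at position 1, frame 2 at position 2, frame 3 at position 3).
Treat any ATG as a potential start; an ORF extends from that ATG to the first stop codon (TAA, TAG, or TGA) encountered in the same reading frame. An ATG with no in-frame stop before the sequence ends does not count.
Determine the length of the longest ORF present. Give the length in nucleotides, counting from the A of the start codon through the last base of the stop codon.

12

Frame 1: ACA CAG GGA TGT AAA TGC CGG GGT AAG GAT GTG AAG CAG TTG CTG CCT TGC TAT TTC — no ATG→stop ORF.
Frame 2: CAC AGG GAT GTA AAT GCC GGG GTA AGG ATG TGA AGC AGT TGC TGC CTT GCT ATT TCG — ATG at 29, stop TGA at 32 → 6 nt.
Frame 3: ACA GGG ATG TAA ATG CCG GGG TAA GGA TGT GAA GCA GTT GCT GCC TTG CTA TTT CGT — ATG at 9, stop TAA at 12 → 6 nt; ATG at 15, stop TAA at 24 → 12 nt.
Longest: frame 3, positions 15–26, 12 nt = 4 codons = 3 aa. → 12 nucleotides.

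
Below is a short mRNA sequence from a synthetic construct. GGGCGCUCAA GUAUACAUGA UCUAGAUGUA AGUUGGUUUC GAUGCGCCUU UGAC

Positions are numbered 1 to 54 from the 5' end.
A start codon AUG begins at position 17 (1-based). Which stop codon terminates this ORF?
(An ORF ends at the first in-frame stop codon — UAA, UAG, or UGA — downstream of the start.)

Codons from position 17: AUG (17–19), AUC (20–22), UAG (23–25).
The first in-frame stop codon is UAG.

UAG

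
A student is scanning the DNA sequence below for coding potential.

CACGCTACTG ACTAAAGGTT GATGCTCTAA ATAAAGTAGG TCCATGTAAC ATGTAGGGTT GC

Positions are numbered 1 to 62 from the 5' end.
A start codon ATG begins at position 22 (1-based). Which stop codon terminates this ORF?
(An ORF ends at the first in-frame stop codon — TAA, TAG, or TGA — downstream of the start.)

Codons from position 22: ATG (22–24), CTC (25–27), TAA (28–30).
The first in-frame stop codon is TAA.

TAA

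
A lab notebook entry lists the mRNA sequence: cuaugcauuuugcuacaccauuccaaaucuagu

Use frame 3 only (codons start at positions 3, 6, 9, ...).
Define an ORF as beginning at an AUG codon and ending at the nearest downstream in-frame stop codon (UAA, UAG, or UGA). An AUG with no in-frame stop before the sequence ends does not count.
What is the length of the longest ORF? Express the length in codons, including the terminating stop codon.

Frame 3: AUG CAU UUU GCU ACA CCA UUC CAA AUC UAG — AUG at 3, stop UAG at 30 → 30 nt.
Longest: frame 3, positions 3–32, 30 nt = 10 codons = 9 aa. → 10 codons.

10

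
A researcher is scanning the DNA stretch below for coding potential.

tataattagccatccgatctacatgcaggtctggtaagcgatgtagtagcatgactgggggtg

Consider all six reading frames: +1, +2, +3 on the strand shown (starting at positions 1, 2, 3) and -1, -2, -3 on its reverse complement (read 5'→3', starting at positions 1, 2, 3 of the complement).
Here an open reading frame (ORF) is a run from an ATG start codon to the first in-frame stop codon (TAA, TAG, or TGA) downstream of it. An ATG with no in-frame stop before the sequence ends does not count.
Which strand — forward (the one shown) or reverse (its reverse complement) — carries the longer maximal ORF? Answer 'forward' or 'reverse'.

forward

Reverse complement (5'→3'): CACCCCCAGTCATGCTACTACATCGCTTACCAGACCTGCATGTAGATCGGATGGCTAATTATA
Frame +1: TAT AAT TAG CCA TCC GAT CTA CAT GCA GGT CTG GTA AGC GAT GTA GTA GCA TGA CTG GGG GTG — no ATG→stop ORF.
Frame +2: ATA ATT AGC CAT CCG ATC TAC ATG CAG GTC TGG TAA GCG ATG TAG TAG CAT GAC TGG GGG — ATG at 23, stop TAA at 35 → 15 nt; ATG at 41, stop TAG at 44 → 6 nt.
Frame +3: TAA TTA GCC ATC CGA TCT ACA TGC AGG TCT GGT AAG CGA TGT AGT AGC ATG ACT GGG GGT — no ATG→stop ORF.
Frame -1: CAC CCC CAG TCA TGC TAC TAC ATC GCT TAC CAG ACC TGC ATG TAG ATC GGA TGG CTA ATT ATA — ATG at 40, stop TAG at 43 → 6 nt.
Frame -2: ACC CCC AGT CAT GCT ACT ACA TCG CTT ACC AGA CCT GCA TGT AGA TCG GAT GGC TAA TTA — no ATG→stop ORF.
Frame -3: CCC CCA GTC ATG CTA CTA CAT CGC TTA CCA GAC CTG CAT GTA GAT CGG ATG GCT AAT TAT — no ATG→stop ORF.
Forward-strand max 15 nt; reverse-strand max 6 nt. The forward strand has the longer ORF.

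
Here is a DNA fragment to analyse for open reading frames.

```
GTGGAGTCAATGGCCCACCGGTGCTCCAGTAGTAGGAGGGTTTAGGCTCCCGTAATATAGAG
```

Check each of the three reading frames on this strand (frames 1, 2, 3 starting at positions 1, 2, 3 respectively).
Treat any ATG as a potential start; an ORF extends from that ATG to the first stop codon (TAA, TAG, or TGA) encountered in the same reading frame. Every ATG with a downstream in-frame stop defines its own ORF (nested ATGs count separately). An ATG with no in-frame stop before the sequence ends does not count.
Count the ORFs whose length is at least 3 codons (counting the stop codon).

Frame 1: GTG GAG TCA ATG GCC CAC CGG TGC TCC AGT AGT AGG AGG GTT TAG GCT CCC GTA ATA TAG — ATG at 10, stop TAG at 43 → 36 nt.
Frame 2: TGG AGT CAA TGG CCC ACC GGT GCT CCA GTA GTA GGA GGG TTT AGG CTC CCG TAA TAT AGA — no ATG→stop ORF.
Frame 3: GGA GTC AAT GGC CCA CCG GTG CTC CAG TAG TAG GAG GGT TTA GGC TCC CGT AAT ATA GAG — no ATG→stop ORF.
ORFs ≥ 3 codons: frame 1 10–45 (12 codons). Count = 1.

1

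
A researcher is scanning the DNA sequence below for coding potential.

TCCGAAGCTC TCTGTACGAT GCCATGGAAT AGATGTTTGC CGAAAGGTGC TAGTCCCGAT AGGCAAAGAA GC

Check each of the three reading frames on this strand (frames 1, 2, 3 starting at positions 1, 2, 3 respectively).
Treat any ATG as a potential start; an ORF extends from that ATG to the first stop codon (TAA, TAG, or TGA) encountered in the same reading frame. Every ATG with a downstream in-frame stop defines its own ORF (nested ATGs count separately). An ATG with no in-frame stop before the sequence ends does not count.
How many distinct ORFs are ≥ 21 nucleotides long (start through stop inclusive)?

1

Frame 1: TCC GAA GCT CTC TGT ACG ATG CCA TGG AAT AGA TGT TTG CCG AAA GGT GCT AGT CCC GAT AGG CAA AGA AGC — no ATG→stop ORF.
Frame 2: CCG AAG CTC TCT GTA CGA TGC CAT GGA ATA GAT GTT TGC CGA AAG GTG CTA GTC CCG ATA GGC AAA GAA — no ATG→stop ORF.
Frame 3: CGA AGC TCT CTG TAC GAT GCC ATG GAA TAG ATG TTT GCC GAA AGG TGC TAG TCC CGA TAG GCA AAG AAG — ATG at 24, stop TAG at 30 → 9 nt; ATG at 33, stop TAG at 51 → 21 nt.
ORFs ≥ 21 nucleotides: frame 3 33–53 (21 nucleotides). Count = 1.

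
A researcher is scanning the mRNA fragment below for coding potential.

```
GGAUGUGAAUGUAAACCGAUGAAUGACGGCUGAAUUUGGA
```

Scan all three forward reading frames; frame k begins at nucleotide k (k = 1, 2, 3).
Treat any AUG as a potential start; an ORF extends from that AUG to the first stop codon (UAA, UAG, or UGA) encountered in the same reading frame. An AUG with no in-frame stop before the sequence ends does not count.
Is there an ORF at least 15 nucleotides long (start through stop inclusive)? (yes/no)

Frame 1: GGA UGU GAA UGU AAA CCG AUG AAU GAC GGC UGA AUU UGG — AUG at 19, stop UGA at 31 → 15 nt.
Frame 2: GAU GUG AAU GUA AAC CGA UGA AUG ACG GCU GAA UUU GGA — no AUG→stop ORF.
Frame 3: AUG UGA AUG UAA ACC GAU GAA UGA CGG CUG AAU UUG — AUG at 3, stop UGA at 6 → 6 nt; AUG at 9, stop UAA at 12 → 6 nt.
Frame 1 has an ORF of 15 nucleotides (positions 19–33) ≥ 15, so yes.

yes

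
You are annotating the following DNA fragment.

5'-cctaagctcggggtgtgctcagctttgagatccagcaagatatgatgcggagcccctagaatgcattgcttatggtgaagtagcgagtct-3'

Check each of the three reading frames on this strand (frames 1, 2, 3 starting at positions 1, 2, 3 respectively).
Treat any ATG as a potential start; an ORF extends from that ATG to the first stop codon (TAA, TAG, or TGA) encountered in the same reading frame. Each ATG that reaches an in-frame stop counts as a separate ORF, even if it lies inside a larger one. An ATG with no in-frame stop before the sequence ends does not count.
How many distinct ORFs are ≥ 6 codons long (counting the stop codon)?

2

Frame 1: CCT AAG CTC GGG GTG TGC TCA GCT TTG AGA TCC AGC AAG ATA TGA TGC GGA GCC CCT AGA ATG CAT TGC TTA TGG TGA AGT AGC GAG TCT — ATG at 61, stop TGA at 76 → 18 nt.
Frame 2: CTA AGC TCG GGG TGT GCT CAG CTT TGA GAT CCA GCA AGA TAT GAT GCG GAG CCC CTA GAA TGC ATT GCT TAT GGT GAA GTA GCG AGT — no ATG→stop ORF.
Frame 3: TAA GCT CGG GGT GTG CTC AGC TTT GAG ATC CAG CAA GAT ATG ATG CGG AGC CCC TAG AAT GCA TTG CTT ATG GTG AAG TAG CGA GTC — ATG at 42, stop TAG at 57 → 18 nt; ATG at 45, stop TAG at 57 → 15 nt; ATG at 72, stop TAG at 81 → 12 nt.
ORFs ≥ 6 codons: frame 1 61–78 (6 codons), frame 3 42–59 (6 codons). Count = 2.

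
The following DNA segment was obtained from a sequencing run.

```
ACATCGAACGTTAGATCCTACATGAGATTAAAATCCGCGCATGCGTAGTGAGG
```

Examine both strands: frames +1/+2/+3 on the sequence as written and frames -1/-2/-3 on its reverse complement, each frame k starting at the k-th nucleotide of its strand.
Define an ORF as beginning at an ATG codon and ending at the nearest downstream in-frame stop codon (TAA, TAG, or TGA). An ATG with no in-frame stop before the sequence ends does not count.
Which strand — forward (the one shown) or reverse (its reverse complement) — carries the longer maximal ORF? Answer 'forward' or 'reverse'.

Reverse complement (5'→3'): CCTCACTACGCATGCGCGGATTTTAATCTCATGTAGGATCTAACGTTCGATGT
Frame +1: ACA TCG AAC GTT AGA TCC TAC ATG AGA TTA AAA TCC GCG CAT GCG TAG TGA — ATG at 22, stop TAG at 46 → 27 nt.
Frame +2: CAT CGA ACG TTA GAT CCT ACA TGA GAT TAA AAT CCG CGC ATG CGT AGT GAG — no ATG→stop ORF.
Frame +3: ATC GAA CGT TAG ATC CTA CAT GAG ATT AAA ATC CGC GCA TGC GTA GTG AGG — no ATG→stop ORF.
Frame -1: CCT CAC TAC GCA TGC GCG GAT TTT AAT CTC ATG TAG GAT CTA ACG TTC GAT — ATG at 31, stop TAG at 34 → 6 nt.
Frame -2: CTC ACT ACG CAT GCG CGG ATT TTA ATC TCA TGT AGG ATC TAA CGT TCG ATG — no ATG→stop ORF.
Frame -3: TCA CTA CGC ATG CGC GGA TTT TAA TCT CAT GTA GGA TCT AAC GTT CGA TGT — ATG at 12, stop TAA at 24 → 15 nt.
Forward-strand max 27 nt; reverse-strand max 15 nt. The forward strand has the longer ORF.

forward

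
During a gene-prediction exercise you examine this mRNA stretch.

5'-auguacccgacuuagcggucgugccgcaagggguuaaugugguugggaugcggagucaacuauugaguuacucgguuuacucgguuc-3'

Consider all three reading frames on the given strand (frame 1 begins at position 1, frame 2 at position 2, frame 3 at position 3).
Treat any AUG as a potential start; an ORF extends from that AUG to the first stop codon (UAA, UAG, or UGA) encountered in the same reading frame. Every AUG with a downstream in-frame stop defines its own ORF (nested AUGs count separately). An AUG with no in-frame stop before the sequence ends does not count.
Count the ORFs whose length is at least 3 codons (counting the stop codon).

Frame 1: AUG UAC CCG ACU UAG CGG UCG UGC CGC AAG GGG UUA AUG UGG UUG GGA UGC GGA GUC AAC UAU UGA GUU ACU CGG UUU ACU CGG UUC — AUG at 1, stop UAG at 13 → 15 nt; AUG at 37, stop UGA at 64 → 30 nt.
Frame 2: UGU ACC CGA CUU AGC GGU CGU GCC GCA AGG GGU UAA UGU GGU UGG GAU GCG GAG UCA ACU AUU GAG UUA CUC GGU UUA CUC GGU — no AUG→stop ORF.
Frame 3: GUA CCC GAC UUA GCG GUC GUG CCG CAA GGG GUU AAU GUG GUU GGG AUG CGG AGU CAA CUA UUG AGU UAC UCG GUU UAC UCG GUU — no AUG→stop ORF.
ORFs ≥ 3 codons: frame 1 1–15 (5 codons), frame 1 37–66 (10 codons). Count = 2.

2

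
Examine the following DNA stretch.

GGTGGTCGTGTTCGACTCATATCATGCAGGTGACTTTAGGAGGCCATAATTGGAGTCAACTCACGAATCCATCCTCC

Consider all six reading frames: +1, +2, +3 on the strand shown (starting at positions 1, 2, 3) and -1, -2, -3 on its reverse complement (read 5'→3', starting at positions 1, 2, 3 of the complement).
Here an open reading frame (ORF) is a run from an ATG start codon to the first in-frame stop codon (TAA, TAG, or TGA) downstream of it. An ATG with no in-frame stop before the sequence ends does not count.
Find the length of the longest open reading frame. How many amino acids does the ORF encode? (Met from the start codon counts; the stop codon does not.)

Reverse complement (5'→3'): GGAGGATGGATTCGTGAGTTGACTCCAATTATGGCCTCCTAAAGTCACCTGCATGATATGAGTCGAACACGACCACC
Frame +1: GGT GGT CGT GTT CGA CTC ATA TCA TGC AGG TGA CTT TAG GAG GCC ATA ATT GGA GTC AAC TCA CGA ATC CAT CCT — no ATG→stop ORF.
Frame +2: GTG GTC GTG TTC GAC TCA TAT CAT GCA GGT GAC TTT AGG AGG CCA TAA TTG GAG TCA ACT CAC GAA TCC ATC CTC — no ATG→stop ORF.
Frame +3: TGG TCG TGT TCG ACT CAT ATC ATG CAG GTG ACT TTA GGA GGC CAT AAT TGG AGT CAA CTC ACG AAT CCA TCC TCC — no ATG→stop ORF.
Frame -1: GGA GGA TGG ATT CGT GAG TTG ACT CCA ATT ATG GCC TCC TAA AGT CAC CTG CAT GAT ATG AGT CGA ACA CGA CCA — ATG at 31, stop TAA at 40 → 12 nt.
Frame -2: GAG GAT GGA TTC GTG AGT TGA CTC CAA TTA TGG CCT CCT AAA GTC ACC TGC ATG ATA TGA GTC GAA CAC GAC CAC — ATG at 53, stop TGA at 59 → 9 nt.
Frame -3: AGG ATG GAT TCG TGA GTT GAC TCC AAT TAT GGC CTC CTA AAG TCA CCT GCA TGA TAT GAG TCG AAC ACG ACC ACC — ATG at 6, stop TGA at 15 → 12 nt.
Longest: frame -1, positions 31–42, 12 nt = 4 codons = 3 aa. → 3 amino acids.

3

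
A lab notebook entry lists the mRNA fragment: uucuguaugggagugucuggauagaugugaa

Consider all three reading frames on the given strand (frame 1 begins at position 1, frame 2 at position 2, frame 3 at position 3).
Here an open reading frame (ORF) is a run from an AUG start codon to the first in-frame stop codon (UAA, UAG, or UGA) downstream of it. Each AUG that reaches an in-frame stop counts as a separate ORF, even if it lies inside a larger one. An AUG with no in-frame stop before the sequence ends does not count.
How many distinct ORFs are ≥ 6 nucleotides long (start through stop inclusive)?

2

Frame 1: UUC UGU AUG GGA GUG UCU GGA UAG AUG UGA — AUG at 7, stop UAG at 22 → 18 nt; AUG at 25, stop UGA at 28 → 6 nt.
Frame 2: UCU GUA UGG GAG UGU CUG GAU AGA UGU GAA — no AUG→stop ORF.
Frame 3: CUG UAU GGG AGU GUC UGG AUA GAU GUG — no AUG→stop ORF.
ORFs ≥ 6 nucleotides: frame 1 7–24 (18 nucleotides), frame 1 25–30 (6 nucleotides). Count = 2.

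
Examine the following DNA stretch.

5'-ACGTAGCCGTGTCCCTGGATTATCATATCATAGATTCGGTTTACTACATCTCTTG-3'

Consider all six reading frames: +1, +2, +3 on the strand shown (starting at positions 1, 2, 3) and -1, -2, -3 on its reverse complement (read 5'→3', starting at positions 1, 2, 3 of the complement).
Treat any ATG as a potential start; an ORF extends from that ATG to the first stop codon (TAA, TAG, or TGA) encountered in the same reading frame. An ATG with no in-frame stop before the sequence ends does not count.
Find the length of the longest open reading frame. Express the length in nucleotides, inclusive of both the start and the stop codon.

9

Reverse complement (5'→3'): CAAGAGATGTAGTAAACCGAATCTATGATATGATAATCCAGGGACACGGCTACGT
Frame +1: ACG TAG CCG TGT CCC TGG ATT ATC ATA TCA TAG ATT CGG TTT ACT ACA TCT CTT — no ATG→stop ORF.
Frame +2: CGT AGC CGT GTC CCT GGA TTA TCA TAT CAT AGA TTC GGT TTA CTA CAT CTC TTG — no ATG→stop ORF.
Frame +3: GTA GCC GTG TCC CTG GAT TAT CAT ATC ATA GAT TCG GTT TAC TAC ATC TCT — no ATG→stop ORF.
Frame -1: CAA GAG ATG TAG TAA ACC GAA TCT ATG ATA TGA TAA TCC AGG GAC ACG GCT ACG — ATG at 7, stop TAG at 10 → 6 nt; ATG at 25, stop TGA at 31 → 9 nt.
Frame -2: AAG AGA TGT AGT AAA CCG AAT CTA TGA TAT GAT AAT CCA GGG ACA CGG CTA CGT — no ATG→stop ORF.
Frame -3: AGA GAT GTA GTA AAC CGA ATC TAT GAT ATG ATA ATC CAG GGA CAC GGC TAC — no ATG→stop ORF.
Longest: frame -1, positions 25–33, 9 nt = 3 codons = 2 aa. → 9 nucleotides.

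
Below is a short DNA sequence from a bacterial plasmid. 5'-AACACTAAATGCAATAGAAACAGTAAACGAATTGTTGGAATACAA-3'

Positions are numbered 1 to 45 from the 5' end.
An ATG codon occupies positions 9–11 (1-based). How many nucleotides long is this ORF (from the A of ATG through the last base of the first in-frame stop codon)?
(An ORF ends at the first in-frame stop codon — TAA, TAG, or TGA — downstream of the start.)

9

Codons from position 9: ATG (9–11), CAA (12–14), TAG (15–17).
TAG is the first in-frame stop; ORF spans 9–17, 9 nucleotides.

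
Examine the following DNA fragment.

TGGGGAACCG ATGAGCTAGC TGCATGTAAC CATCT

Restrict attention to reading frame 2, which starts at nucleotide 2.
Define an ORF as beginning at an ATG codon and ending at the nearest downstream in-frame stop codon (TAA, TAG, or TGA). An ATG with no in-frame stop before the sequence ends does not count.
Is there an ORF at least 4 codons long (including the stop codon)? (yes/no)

Frame 2: GGG GAA CCG ATG AGC TAG CTG CAT GTA ACC ATC — ATG at 11, stop TAG at 17 → 9 nt.
Largest ORF found is 3 codons < 4, so no.

no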